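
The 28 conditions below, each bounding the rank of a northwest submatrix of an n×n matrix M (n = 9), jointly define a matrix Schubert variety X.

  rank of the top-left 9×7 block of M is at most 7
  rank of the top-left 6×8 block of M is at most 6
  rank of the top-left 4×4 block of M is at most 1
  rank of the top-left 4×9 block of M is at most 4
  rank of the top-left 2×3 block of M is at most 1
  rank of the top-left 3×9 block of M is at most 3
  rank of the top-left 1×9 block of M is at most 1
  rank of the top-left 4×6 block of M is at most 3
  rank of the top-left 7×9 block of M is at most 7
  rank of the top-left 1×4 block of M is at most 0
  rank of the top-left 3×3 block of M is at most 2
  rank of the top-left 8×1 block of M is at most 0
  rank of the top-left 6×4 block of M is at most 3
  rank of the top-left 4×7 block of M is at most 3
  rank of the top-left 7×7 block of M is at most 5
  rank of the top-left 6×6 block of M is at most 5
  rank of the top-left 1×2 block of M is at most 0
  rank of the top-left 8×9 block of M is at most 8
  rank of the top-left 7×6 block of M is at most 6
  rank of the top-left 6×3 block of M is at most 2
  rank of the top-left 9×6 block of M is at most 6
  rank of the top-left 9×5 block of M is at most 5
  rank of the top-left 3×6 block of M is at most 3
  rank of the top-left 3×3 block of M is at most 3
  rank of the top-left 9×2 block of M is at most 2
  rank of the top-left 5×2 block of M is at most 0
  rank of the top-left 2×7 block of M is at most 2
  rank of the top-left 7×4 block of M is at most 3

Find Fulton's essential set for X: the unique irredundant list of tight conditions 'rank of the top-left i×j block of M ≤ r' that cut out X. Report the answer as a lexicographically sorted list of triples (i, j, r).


Rank table r_w(9×9) implied by the 28 constraints:

  R[1]: 0, 0, 0, 0, 1, 1, 1, 1, 1
  R[2]: 0, 0, 1, 1, 2, 2, 2, 2, 2
  R[3]: 0, 0, 1, 1, 2, 3, 3, 3, 3
  R[4]: 0, 0, 1, 1, 2, 3, 3, 4, 4
  R[5]: 0, 0, 1, 2, 3, 4, 4, 5, 5
  R[6]: 0, 1, 2, 3, 4, 5, 5, 6, 6
  R[7]: 0, 1, 2, 3, 4, 5, 5, 6, 7
  R[8]: 0, 1, 2, 3, 4, 5, 6, 7, 8
  R[9]: 1, 2, 3, 4, 5, 6, 7, 8, 9

so w = (5, 3, 6, 8, 4, 2, 9, 7, 1).

D(w) has 19 cells with 6 SE-corners; essential set:

[(1, 4, 0), (4, 4, 1), (4, 7, 3), (5, 2, 0), (7, 7, 5), (8, 1, 0)]


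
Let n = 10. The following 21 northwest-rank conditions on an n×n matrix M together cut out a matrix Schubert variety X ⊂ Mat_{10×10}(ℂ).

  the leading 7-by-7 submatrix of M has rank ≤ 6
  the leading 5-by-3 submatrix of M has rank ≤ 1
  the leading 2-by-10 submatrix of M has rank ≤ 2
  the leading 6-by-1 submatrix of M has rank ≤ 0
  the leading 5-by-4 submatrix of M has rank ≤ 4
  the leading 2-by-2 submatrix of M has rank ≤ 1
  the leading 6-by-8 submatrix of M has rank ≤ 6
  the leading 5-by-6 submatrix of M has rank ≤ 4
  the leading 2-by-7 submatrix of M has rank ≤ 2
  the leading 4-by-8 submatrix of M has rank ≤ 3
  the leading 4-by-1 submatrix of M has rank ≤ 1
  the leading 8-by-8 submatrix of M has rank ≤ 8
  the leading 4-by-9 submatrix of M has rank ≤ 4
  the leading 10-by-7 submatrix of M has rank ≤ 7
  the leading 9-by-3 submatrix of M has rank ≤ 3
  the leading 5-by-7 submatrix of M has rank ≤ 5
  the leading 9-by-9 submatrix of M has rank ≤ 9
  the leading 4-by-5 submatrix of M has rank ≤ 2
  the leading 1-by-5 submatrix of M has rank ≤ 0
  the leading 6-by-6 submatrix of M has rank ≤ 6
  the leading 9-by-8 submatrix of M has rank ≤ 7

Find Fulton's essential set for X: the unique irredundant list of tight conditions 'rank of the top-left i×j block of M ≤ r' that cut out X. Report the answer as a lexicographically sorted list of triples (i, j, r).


Computing R[i][j] = min implied NW-rank bound (n=10, 21 conditions):

  R[1]: 0  0  0  0  0  1  1  1  1  1
  R[2]: 0  1  1  1  1  2  2  2  2  2
  R[3]: 0  1  1  2  2  3  3  3  3  3
  R[4]: 0  1  1  2  2  3  3  3  4  4
  R[5]: 0  1  1  2  3  4  4  4  5  5
  R[6]: 0  1  2  3  4  5  5  5  6  6
  R[7]: 1  2  3  4  5  6  6  6  7  7
  R[8]: 1  2  3  4  5  6  7  7  8  8
  R[9]: 1  2  3  4  5  6  7  7  8  9
  R[10]: 1  2  3  4  5  6  7  8  9  10

the unique w with this rank table is (6, 2, 4, 9, 5, 3, 1, 7, 10, 8).

Rothe diagram D(w) (17 cells), 6 SE-corners (essential conditions):

[(1, 5, 0), (4, 5, 2), (4, 8, 3), (5, 3, 1), (6, 1, 0), (9, 8, 7)]


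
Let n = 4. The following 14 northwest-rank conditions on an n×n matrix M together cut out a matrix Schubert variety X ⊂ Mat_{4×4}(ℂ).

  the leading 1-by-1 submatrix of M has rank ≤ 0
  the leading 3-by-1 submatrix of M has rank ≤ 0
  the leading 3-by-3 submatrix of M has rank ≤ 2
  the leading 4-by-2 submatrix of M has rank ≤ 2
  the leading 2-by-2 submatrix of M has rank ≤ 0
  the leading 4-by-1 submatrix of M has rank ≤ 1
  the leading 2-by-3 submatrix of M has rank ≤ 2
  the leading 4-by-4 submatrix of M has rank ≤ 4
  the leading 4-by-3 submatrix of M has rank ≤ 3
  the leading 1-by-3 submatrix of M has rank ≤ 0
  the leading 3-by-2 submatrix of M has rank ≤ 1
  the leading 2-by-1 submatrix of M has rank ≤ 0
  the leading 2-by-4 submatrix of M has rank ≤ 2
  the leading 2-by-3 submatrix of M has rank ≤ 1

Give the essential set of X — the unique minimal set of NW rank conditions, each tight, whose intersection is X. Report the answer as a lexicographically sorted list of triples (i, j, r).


Rank table r_w(4×4) implied by the 14 constraints:

  0  0  0  1
  0  0  1  2
  0  1  2  3
  1  2  3  4

giving w = (4, 3, 2, 1) via Δ²R.

D(w) has 6 cells with 3 SE-corners; essential set:

[(1, 3, 0), (2, 2, 0), (3, 1, 0)]


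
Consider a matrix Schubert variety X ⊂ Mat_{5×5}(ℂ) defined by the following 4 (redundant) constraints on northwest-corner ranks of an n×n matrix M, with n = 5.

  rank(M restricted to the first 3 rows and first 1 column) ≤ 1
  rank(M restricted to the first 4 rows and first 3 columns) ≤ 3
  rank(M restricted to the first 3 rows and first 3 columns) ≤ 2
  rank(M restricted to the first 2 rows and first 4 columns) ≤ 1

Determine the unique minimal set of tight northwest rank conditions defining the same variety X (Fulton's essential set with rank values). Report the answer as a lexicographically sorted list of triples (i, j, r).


The tightest implied rank at each (i,j), from the 4 conditions:

  1  1  1  1  1
  1  1  1  1  2
  1  2  2  2  3
  1  2  3  3  4
  1  2  3  4  5

giving w = (1, 5, 2, 3, 4) via Δ²R.

1 SE-corner of the 3-cell Rothe diagram gives Ess(w):

[(2, 4, 1)]


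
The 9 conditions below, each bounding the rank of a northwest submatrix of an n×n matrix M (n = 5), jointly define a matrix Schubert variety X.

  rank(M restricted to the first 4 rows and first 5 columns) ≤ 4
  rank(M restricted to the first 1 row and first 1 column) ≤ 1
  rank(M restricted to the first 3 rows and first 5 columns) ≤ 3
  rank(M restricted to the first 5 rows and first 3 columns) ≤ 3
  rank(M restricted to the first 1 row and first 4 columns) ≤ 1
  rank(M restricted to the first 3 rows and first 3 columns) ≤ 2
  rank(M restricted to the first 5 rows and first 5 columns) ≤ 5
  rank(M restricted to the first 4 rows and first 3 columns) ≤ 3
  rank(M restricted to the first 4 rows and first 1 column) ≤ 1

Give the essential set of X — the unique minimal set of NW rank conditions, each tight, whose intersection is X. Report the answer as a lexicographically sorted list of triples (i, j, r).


Recovering R(i,j) via the rank-extension bound from the 9 conditions:

  row 1: 1  1  1  1  1
  row 2: 1  2  2  2  2
  row 3: 1  2  2  3  3
  row 4: 1  2  3  4  4
  row 5: 1  2  3  4  5

so w = (1, 2, 4, 3, 5).

|D(w)|=1, |Ess(w)|=1:

[(3, 3, 2)]


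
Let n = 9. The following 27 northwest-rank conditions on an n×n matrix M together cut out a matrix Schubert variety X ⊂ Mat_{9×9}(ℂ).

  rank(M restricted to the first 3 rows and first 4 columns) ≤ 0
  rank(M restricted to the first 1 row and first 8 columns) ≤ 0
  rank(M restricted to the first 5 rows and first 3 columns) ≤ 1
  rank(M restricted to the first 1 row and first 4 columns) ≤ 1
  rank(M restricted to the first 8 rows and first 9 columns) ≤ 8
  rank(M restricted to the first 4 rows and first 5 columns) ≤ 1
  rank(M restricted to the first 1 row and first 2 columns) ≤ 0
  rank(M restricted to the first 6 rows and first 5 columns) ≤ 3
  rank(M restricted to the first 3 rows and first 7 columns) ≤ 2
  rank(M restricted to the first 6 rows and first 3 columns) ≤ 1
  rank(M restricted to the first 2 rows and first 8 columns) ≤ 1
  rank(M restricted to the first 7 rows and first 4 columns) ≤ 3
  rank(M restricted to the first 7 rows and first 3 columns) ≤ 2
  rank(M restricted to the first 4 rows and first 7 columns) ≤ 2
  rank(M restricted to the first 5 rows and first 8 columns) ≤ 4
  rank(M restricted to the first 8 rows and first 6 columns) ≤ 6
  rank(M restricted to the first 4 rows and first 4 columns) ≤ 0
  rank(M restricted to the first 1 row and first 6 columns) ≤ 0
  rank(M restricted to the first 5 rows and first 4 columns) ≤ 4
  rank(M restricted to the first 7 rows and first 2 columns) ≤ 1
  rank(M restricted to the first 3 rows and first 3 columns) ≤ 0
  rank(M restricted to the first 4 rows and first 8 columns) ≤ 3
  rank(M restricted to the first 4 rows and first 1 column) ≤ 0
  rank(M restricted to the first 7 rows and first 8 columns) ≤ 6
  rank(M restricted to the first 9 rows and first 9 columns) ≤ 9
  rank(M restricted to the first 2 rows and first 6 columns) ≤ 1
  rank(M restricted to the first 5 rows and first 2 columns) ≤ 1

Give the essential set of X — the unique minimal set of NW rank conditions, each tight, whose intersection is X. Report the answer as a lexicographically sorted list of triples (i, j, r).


The tightest implied rank at each (i,j), from the 27 conditions:

  0 | 0 | 0 | 0 | 0 | 0 | 0 | 0 | 1
  0 | 0 | 0 | 0 | 1 | 1 | 1 | 1 | 2
  0 | 0 | 0 | 0 | 1 | 2 | 2 | 2 | 3
  0 | 0 | 0 | 0 | 1 | 2 | 2 | 3 | 4
  1 | 1 | 1 | 1 | 2 | 3 | 3 | 4 | 5
  1 | 1 | 1 | 2 | 3 | 4 | 4 | 5 | 6
  1 | 1 | 2 | 3 | 4 | 5 | 5 | 6 | 7
  1 | 2 | 3 | 4 | 5 | 6 | 6 | 7 | 8
  1 | 2 | 3 | 4 | 5 | 6 | 7 | 8 | 9

so w = (9, 5, 6, 8, 1, 4, 3, 2, 7).

D(w) has 24 cells with 5 SE-corners; essential set:

[(1, 8, 0), (4, 4, 0), (4, 7, 2), (6, 3, 1), (7, 2, 1)]


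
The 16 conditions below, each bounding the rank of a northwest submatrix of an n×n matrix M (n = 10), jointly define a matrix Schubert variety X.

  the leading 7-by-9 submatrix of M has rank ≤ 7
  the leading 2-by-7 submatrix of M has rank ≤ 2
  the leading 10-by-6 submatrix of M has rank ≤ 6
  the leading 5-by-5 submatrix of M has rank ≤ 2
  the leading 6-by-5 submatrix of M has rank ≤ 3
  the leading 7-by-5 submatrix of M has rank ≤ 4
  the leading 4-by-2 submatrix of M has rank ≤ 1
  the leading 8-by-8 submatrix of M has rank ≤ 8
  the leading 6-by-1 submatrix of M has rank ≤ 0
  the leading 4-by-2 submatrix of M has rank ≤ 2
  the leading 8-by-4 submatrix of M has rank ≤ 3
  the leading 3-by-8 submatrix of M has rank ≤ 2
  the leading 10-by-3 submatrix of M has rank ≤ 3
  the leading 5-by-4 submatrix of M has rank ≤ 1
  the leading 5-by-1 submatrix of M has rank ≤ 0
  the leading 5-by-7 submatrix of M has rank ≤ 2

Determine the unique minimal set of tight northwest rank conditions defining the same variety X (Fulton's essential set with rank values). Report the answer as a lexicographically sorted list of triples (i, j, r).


Propagating the 16 rank bounds to every northwest block:

  i=1: 0, 1, 1, 1, 1, 1, 1, 1, 1, 1
  i=2: 0, 1, 1, 1, 2, 2, 2, 2, 2, 2
  i=3: 0, 1, 1, 1, 2, 2, 2, 2, 3, 3
  i=4: 0, 1, 1, 1, 2, 2, 2, 3, 4, 4
  i=5: 0, 1, 1, 1, 2, 2, 2, 3, 4, 5
  i=6: 0, 1, 2, 2, 3, 3, 3, 4, 5, 6
  i=7: 1, 2, 3, 3, 4, 4, 4, 5, 6, 7
  i=8: 1, 2, 3, 3, 4, 5, 5, 6, 7, 8
  i=9: 1, 2, 3, 4, 5, 6, 6, 7, 8, 9
  i=10: 1, 2, 3, 4, 5, 6, 7, 8, 9, 10

second differences of R give the permutation w = (2, 5, 9, 8, 10, 3, 1, 6, 4, 7).

ℓ(w)=22; the 5 essential cells (i,j,r):

[(3, 8, 2), (5, 4, 1), (5, 7, 2), (6, 1, 0), (8, 4, 3)]


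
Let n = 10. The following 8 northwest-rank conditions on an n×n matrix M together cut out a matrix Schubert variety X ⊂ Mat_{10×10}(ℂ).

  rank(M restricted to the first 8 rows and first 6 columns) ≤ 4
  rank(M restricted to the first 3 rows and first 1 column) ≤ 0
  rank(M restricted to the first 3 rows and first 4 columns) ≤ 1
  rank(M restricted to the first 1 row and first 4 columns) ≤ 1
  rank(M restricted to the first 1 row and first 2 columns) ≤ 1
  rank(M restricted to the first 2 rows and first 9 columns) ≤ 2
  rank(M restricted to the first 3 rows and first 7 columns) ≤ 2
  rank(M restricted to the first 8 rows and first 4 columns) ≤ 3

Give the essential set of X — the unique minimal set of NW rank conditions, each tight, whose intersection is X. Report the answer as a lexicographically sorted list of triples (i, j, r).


Computing R[i][j] = min implied NW-rank bound (n=10, 8 conditions):

  row 1: 0  1  1  1  1  1  1  1  1  1
  row 2: 0  1  1  1  2  2  2  2  2  2
  row 3: 0  1  1  1  2  2  2  3  3  3
  row 4: 1  2  2  2  3  3  3  4  4  4
  row 5: 1  2  3  3  4  4  4  5  5  5
  row 6: 1  2  3  3  4  4  5  6  6  6
  row 7: 1  2  3  3  4  4  5  6  7  7
  row 8: 1  2  3  3  4  4  5  6  7  8
  row 9: 1  2  3  4  5  5  6  7  8  9
  row 10: 1  2  3  4  5  6  7  8  9  10

giving w = (2, 5, 8, 1, 3, 7, 9, 10, 4, 6) via Δ²R.

D(w) has 15 cells with 5 SE-corners; essential set:

[(3, 1, 0), (3, 4, 1), (3, 7, 2), (8, 4, 3), (8, 6, 4)]


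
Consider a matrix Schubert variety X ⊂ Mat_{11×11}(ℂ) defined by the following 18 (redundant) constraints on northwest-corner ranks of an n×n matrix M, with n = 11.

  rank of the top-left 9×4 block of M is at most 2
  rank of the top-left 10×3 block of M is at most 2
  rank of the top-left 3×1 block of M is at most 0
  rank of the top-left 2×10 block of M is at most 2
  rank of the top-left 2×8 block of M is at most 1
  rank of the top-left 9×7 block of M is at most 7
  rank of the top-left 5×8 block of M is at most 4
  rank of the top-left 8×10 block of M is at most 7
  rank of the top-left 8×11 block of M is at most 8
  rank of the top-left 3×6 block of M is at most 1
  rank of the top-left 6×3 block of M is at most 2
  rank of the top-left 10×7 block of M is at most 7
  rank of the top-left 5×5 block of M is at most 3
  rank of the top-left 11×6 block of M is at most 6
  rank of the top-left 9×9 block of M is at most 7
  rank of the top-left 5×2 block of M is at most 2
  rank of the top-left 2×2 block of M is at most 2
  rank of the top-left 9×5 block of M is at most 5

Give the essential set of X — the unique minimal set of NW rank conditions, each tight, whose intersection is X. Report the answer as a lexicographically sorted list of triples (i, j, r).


Computing R[i][j] = min implied NW-rank bound (n=11, 18 conditions):

  R[1]: 0 1 1 1 1 1 1 1 1 1 1
  R[2]: 0 1 1 1 1 1 1 1 2 2 2
  R[3]: 0 1 1 1 1 1 2 2 3 3 3
  R[4]: 1 2 2 2 2 2 3 3 4 4 4
  R[5]: 1 2 2 2 3 3 4 4 5 5 5
  R[6]: 1 2 2 2 3 4 5 5 6 6 6
  R[7]: 1 2 2 2 3 4 5 6 7 7 7
  R[8]: 1 2 2 2 3 4 5 6 7 7 8
  R[9]: 1 2 2 2 3 4 5 6 7 8 9
  R[10]: 1 2 2 3 4 5 6 7 8 9 10
  R[11]: 1 2 3 4 5 6 7 8 9 10 11

second differences of R give the permutation w = (2, 9, 7, 1, 5, 6, 8, 11, 10, 4, 3).

Fulton essential set (6 of the 25 Rothe cells):

[(2, 8, 1), (3, 1, 0), (3, 6, 1), (8, 10, 7), (9, 4, 2), (10, 3, 2)]


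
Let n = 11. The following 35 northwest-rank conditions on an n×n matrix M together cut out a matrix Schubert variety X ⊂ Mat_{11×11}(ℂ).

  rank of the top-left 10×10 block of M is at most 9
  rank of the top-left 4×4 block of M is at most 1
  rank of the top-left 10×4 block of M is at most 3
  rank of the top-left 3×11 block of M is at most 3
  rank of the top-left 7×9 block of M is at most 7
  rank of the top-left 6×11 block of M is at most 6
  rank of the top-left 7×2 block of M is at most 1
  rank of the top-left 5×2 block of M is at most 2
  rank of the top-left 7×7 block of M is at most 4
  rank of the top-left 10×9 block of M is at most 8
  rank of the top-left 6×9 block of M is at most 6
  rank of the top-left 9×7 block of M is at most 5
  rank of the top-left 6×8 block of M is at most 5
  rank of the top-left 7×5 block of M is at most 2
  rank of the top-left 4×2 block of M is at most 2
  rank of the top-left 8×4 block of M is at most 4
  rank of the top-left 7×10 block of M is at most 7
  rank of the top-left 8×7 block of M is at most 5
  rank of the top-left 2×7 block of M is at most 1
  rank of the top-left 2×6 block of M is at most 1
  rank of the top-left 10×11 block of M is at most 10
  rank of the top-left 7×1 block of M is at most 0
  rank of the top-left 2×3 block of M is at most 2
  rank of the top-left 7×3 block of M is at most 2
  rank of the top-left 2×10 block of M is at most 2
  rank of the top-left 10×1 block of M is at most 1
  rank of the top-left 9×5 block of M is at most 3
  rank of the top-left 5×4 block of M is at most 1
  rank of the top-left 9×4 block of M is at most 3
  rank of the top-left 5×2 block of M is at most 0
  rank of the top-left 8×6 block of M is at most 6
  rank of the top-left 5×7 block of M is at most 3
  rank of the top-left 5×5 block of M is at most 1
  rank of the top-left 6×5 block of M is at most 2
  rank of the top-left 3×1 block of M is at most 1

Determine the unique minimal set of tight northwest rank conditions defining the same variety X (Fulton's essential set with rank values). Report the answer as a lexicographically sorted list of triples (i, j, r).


Propagating the 35 rank bounds to every northwest block:

  0, 0, 1, 1, 1, 1, 1, 1, 1, 1, 1
  0, 0, 1, 1, 1, 1, 1, 2, 2, 2, 2
  0, 0, 1, 1, 1, 2, 2, 3, 3, 3, 3
  0, 0, 1, 1, 1, 2, 3, 4, 4, 4, 4
  0, 0, 1, 1, 1, 2, 3, 4, 5, 5, 5
  0, 1, 2, 2, 2, 3, 4, 5, 6, 6, 6
  0, 1, 2, 2, 2, 3, 4, 5, 6, 7, 7
  1, 2, 3, 3, 3, 4, 5, 6, 7, 8, 8
  1, 2, 3, 3, 3, 4, 5, 6, 7, 8, 9
  1, 2, 3, 3, 4, 5, 6, 7, 8, 9, 10
  1, 2, 3, 4, 5, 6, 7, 8, 9, 10, 11

giving w = (3, 8, 6, 7, 9, 2, 10, 1, 11, 5, 4) via Δ²R.

ℓ(w)=27; the 7 essential cells (i,j,r):

[(2, 7, 1), (5, 2, 0), (5, 5, 1), (7, 1, 0), (7, 5, 2), (9, 5, 3), (10, 4, 3)]


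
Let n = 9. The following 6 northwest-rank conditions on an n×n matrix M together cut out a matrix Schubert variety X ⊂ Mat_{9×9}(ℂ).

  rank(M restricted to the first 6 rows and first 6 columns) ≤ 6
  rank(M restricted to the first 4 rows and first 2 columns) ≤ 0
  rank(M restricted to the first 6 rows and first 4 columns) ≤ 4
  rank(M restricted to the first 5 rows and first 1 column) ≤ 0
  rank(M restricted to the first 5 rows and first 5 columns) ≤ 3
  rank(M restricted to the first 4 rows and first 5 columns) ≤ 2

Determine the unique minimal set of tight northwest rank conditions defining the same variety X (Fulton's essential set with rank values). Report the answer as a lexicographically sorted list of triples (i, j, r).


Rank table r_w(9×9) implied by the 6 constraints:

  0 0 1 1 1 1 1 1 1
  0 0 1 2 2 2 2 2 2
  0 0 1 2 2 3 3 3 3
  0 0 1 2 2 3 4 4 4
  0 1 2 3 3 4 5 5 5
  1 2 3 4 4 5 6 6 6
  1 2 3 4 5 6 7 7 7
  1 2 3 4 5 6 7 8 8
  1 2 3 4 5 6 7 8 9

second differences of R give the permutation w = (3, 4, 6, 7, 2, 1, 5, 8, 9).

3 SE-corners of the 11-cell Rothe diagram give Ess(w):

[(4, 2, 0), (4, 5, 2), (5, 1, 0)]


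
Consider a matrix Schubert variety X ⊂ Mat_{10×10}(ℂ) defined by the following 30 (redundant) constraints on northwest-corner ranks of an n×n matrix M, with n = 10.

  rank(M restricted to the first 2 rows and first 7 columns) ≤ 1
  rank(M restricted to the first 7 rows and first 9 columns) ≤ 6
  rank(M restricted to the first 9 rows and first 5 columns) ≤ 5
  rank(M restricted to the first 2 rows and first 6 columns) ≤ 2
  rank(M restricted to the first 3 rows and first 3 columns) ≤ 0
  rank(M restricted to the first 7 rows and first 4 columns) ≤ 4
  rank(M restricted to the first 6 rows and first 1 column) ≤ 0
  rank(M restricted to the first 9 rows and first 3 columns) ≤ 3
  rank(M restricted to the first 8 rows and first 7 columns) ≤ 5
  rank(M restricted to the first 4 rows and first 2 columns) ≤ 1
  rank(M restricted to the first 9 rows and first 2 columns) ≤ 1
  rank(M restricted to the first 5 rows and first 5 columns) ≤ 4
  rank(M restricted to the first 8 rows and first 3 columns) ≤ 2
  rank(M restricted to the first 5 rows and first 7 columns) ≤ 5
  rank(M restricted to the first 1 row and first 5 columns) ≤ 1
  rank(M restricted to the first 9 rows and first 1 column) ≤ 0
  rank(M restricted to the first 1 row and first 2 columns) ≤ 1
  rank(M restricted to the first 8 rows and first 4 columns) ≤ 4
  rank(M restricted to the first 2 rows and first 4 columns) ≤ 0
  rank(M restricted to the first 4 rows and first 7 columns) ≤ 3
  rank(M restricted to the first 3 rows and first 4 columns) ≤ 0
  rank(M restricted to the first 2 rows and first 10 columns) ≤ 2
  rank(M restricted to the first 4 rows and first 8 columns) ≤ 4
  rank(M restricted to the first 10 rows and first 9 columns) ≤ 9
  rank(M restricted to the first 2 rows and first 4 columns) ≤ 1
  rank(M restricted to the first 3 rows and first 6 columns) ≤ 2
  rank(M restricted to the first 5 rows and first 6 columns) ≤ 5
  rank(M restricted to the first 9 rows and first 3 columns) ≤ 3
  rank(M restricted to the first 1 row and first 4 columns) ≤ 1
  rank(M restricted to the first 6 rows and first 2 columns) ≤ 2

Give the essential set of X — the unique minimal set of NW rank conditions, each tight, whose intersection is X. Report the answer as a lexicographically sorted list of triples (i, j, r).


Propagating the 30 rank bounds to every northwest block:

  R[1]: 0, 0, 0, 0, 1, 1, 1, 1, 1, 1
  R[2]: 0, 0, 0, 0, 1, 1, 1, 2, 2, 2
  R[3]: 0, 0, 0, 0, 1, 2, 2, 3, 3, 3
  R[4]: 0, 1, 1, 1, 2, 3, 3, 4, 4, 4
  R[5]: 0, 1, 2, 2, 3, 4, 4, 5, 5, 5
  R[6]: 0, 1, 2, 3, 4, 5, 5, 6, 6, 6
  R[7]: 0, 1, 2, 3, 4, 5, 5, 6, 6, 7
  R[8]: 0, 1, 2, 3, 4, 5, 5, 6, 7, 8
  R[9]: 0, 1, 2, 3, 4, 5, 6, 7, 8, 9
  R[10]: 1, 2, 3, 4, 5, 6, 7, 8, 9, 10

hence w(1..10) = (5, 8, 6, 2, 3, 4, 10, 9, 7, 1).

D(w) has 23 cells with 5 SE-corners; essential set:

[(2, 7, 1), (3, 4, 0), (7, 9, 6), (8, 7, 5), (9, 1, 0)]


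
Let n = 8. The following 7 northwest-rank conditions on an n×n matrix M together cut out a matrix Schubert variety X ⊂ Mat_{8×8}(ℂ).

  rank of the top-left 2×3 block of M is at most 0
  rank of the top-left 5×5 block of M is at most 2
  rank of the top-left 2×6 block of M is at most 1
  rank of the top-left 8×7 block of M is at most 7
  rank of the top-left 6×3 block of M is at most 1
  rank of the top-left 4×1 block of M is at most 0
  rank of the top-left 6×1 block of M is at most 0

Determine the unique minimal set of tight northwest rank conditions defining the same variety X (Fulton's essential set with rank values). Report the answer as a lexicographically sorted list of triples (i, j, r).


Recovering R(i,j) via the rank-extension bound from the 7 conditions:

  i=1: 0, 0, 0, 1, 1, 1, 1, 1
  i=2: 0, 0, 0, 1, 1, 1, 2, 2
  i=3: 0, 1, 1, 2, 2, 2, 3, 3
  i=4: 0, 1, 1, 2, 2, 3, 4, 4
  i=5: 0, 1, 1, 2, 2, 3, 4, 5
  i=6: 0, 1, 1, 2, 3, 4, 5, 6
  i=7: 1, 2, 2, 3, 4, 5, 6, 7
  i=8: 1, 2, 3, 4, 5, 6, 7, 8

second differences of R give the permutation w = (4, 7, 2, 6, 8, 5, 1, 3).

|D(w)|=17, |Ess(w)|=5:

[(2, 3, 0), (2, 6, 1), (5, 5, 2), (6, 1, 0), (6, 3, 1)]


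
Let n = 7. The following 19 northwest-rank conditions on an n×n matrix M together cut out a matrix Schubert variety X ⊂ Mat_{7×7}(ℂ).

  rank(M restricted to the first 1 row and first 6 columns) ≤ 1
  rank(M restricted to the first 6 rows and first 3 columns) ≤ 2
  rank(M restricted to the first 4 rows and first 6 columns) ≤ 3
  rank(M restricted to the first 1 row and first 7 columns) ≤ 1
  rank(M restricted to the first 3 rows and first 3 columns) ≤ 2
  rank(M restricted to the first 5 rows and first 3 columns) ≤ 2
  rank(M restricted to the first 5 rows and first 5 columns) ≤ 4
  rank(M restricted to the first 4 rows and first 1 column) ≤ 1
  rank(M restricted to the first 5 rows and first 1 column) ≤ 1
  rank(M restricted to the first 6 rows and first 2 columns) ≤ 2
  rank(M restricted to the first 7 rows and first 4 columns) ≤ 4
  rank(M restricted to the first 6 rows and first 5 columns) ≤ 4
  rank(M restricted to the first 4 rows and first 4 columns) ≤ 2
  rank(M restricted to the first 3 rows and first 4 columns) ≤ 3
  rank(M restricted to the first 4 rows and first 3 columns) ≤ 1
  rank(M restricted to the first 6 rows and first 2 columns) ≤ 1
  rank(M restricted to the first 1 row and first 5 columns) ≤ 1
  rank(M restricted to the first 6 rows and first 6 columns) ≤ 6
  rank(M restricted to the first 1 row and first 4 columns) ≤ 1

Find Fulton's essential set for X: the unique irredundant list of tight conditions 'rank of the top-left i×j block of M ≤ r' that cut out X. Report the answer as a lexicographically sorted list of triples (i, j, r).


Rank table r_w(7×7) implied by the 19 constraints:

  row 1: 1  1  1  1  1  1  1
  row 2: 1  1  1  2  2  2  2
  row 3: 1  1  1  2  3  3  3
  row 4: 1  1  1  2  3  3  4
  row 5: 1  1  2  3  4  4  5
  row 6: 1  1  2  3  4  5  6
  row 7: 1  2  3  4  5  6  7

so w = (1, 4, 5, 7, 3, 6, 2).

D(w) has 9 cells with 3 SE-corners; essential set:

[(4, 3, 1), (4, 6, 3), (6, 2, 1)]


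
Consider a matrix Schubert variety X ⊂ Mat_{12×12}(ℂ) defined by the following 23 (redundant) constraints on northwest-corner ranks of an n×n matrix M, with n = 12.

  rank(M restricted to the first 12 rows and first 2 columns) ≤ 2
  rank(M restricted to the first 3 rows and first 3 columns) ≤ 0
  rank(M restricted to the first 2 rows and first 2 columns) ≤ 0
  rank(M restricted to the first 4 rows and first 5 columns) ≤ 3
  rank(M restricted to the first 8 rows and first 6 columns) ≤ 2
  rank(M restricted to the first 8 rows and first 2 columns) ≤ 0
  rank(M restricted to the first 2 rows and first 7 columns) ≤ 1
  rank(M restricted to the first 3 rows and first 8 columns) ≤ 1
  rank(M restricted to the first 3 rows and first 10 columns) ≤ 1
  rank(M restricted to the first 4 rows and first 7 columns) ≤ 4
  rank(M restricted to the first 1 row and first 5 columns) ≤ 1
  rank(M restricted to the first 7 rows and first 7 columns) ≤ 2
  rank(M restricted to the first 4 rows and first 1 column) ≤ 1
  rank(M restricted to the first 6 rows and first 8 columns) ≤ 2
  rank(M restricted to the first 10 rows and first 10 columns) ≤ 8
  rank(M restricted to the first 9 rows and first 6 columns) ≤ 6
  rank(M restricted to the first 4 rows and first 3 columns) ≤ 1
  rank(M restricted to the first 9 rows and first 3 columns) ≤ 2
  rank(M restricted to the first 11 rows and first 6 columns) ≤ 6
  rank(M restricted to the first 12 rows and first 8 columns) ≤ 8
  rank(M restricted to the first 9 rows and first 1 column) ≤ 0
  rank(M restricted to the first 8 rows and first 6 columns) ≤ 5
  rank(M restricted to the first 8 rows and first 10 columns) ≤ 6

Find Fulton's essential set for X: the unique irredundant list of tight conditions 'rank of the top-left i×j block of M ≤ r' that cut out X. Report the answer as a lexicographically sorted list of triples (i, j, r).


The tightest implied rank at each (i,j), from the 23 conditions:

  row 1: 0, 0, 0, 1, 1, 1, 1, 1, 1, 1, 1, 1
  row 2: 0, 0, 0, 1, 1, 1, 1, 1, 1, 1, 2, 2
  row 3: 0, 0, 0, 1, 1, 1, 1, 1, 1, 1, 2, 3
  row 4: 0, 0, 1, 2, 2, 2, 2, 2, 2, 2, 3, 4
  row 5: 0, 0, 1, 2, 2, 2, 2, 2, 3, 3, 4, 5
  row 6: 0, 0, 1, 2, 2, 2, 2, 2, 3, 4, 5, 6
  row 7: 0, 0, 1, 2, 2, 2, 2, 3, 4, 5, 6, 7
  row 8: 0, 0, 1, 2, 2, 2, 3, 4, 5, 6, 7, 8
  row 9: 0, 1, 2, 3, 3, 3, 4, 5, 6, 7, 8, 9
  row 10: 1, 2, 3, 4, 4, 4, 5, 6, 7, 8, 9, 10
  row 11: 1, 2, 3, 4, 5, 5, 6, 7, 8, 9, 10, 11
  row 12: 1, 2, 3, 4, 5, 6, 7, 8, 9, 10, 11, 12

second differences of R give the permutation w = (4, 11, 12, 3, 9, 10, 8, 7, 2, 1, 5, 6).

D(w) has 45 cells with 7 SE-corners; essential set:

[(3, 3, 0), (3, 10, 1), (6, 8, 2), (7, 7, 2), (8, 2, 0), (8, 6, 2), (9, 1, 0)]


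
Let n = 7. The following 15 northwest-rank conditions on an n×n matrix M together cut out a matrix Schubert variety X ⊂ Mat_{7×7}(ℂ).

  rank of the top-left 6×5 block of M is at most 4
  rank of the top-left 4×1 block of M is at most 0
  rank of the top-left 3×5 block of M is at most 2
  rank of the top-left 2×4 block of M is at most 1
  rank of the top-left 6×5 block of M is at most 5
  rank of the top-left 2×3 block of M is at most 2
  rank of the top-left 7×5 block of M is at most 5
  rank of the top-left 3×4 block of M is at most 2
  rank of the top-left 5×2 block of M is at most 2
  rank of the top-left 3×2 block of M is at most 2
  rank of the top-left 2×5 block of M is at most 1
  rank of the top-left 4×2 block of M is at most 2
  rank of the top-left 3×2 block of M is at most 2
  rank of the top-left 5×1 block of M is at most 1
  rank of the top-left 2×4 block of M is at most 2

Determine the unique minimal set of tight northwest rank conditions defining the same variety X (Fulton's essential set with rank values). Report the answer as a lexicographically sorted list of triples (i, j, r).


Computing R[i][j] = min implied NW-rank bound (n=7, 15 conditions):

  i=1: 0  1  1  1  1  1  1
  i=2: 0  1  1  1  1  2  2
  i=3: 0  1  2  2  2  3  3
  i=4: 0  1  2  3  3  4  4
  i=5: 1  2  3  4  4  5  5
  i=6: 1  2  3  4  4  5  6
  i=7: 1  2  3  4  5  6  7

second differences of R give the permutation w = (2, 6, 3, 4, 1, 7, 5).

Rothe diagram D(w) (8 cells), 3 SE-corners (essential conditions):

[(2, 5, 1), (4, 1, 0), (6, 5, 4)]


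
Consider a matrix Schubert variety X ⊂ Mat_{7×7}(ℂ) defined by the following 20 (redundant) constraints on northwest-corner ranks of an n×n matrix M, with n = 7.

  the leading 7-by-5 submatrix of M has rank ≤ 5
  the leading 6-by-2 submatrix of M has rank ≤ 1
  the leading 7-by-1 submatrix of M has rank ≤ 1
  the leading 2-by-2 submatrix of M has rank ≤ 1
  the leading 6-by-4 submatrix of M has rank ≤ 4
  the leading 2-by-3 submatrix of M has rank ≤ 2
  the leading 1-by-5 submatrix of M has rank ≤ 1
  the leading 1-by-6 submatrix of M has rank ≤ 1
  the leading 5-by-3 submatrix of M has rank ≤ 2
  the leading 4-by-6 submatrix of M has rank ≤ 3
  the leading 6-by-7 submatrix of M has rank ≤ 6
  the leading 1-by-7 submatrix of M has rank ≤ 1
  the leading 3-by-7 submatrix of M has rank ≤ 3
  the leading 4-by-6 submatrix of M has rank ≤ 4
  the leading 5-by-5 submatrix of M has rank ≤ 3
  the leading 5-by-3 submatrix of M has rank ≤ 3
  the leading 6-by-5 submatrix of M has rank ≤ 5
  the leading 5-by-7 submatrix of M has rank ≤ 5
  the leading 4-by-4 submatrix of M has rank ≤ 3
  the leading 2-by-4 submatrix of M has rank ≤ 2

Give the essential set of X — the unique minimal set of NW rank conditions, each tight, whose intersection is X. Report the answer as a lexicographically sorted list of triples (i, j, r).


Propagating the 20 rank bounds to every northwest block:

  i=1: 1, 1, 1, 1, 1, 1, 1
  i=2: 1, 1, 2, 2, 2, 2, 2
  i=3: 1, 1, 2, 3, 3, 3, 3
  i=4: 1, 1, 2, 3, 3, 3, 4
  i=5: 1, 1, 2, 3, 3, 4, 5
  i=6: 1, 1, 2, 3, 4, 5, 6
  i=7: 1, 2, 3, 4, 5, 6, 7

reading off 1-entries of Δ²R: w = (1, 3, 4, 7, 6, 5, 2).

|D(w)|=8, |Ess(w)|=3:

[(4, 6, 3), (5, 5, 3), (6, 2, 1)]


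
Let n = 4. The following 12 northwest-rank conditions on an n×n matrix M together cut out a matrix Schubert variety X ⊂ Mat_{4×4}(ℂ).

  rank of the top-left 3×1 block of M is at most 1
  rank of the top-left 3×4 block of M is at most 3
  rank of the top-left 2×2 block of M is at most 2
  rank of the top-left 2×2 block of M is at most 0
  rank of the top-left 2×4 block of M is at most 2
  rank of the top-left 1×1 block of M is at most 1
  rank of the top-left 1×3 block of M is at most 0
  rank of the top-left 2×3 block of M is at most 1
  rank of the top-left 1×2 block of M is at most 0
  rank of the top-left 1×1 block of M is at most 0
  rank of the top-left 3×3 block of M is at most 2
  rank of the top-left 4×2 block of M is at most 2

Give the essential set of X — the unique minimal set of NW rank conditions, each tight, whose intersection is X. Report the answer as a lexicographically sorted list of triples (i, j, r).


Computing R[i][j] = min implied NW-rank bound (n=4, 12 conditions):

  i=1: 0, 0, 0, 1
  i=2: 0, 0, 1, 2
  i=3: 1, 1, 2, 3
  i=4: 1, 2, 3, 4

giving w = (4, 3, 1, 2) via Δ²R.

ℓ(w)=5; the 2 essential cells (i,j,r):

[(1, 3, 0), (2, 2, 0)]


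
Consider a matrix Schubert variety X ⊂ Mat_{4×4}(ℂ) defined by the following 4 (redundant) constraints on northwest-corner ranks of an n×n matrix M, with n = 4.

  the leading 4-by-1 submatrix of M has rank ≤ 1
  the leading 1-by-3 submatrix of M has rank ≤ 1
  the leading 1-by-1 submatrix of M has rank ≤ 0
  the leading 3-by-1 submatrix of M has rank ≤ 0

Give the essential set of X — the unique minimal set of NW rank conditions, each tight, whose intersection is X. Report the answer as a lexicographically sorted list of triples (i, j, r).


Reconstructing r_w from the 4 given conditions:

  0 | 1 | 1 | 1
  0 | 1 | 2 | 2
  0 | 1 | 2 | 3
  1 | 2 | 3 | 4

so w = (2, 3, 4, 1).

Fulton essential set (1 of the 3 Rothe cells):

[(3, 1, 0)]


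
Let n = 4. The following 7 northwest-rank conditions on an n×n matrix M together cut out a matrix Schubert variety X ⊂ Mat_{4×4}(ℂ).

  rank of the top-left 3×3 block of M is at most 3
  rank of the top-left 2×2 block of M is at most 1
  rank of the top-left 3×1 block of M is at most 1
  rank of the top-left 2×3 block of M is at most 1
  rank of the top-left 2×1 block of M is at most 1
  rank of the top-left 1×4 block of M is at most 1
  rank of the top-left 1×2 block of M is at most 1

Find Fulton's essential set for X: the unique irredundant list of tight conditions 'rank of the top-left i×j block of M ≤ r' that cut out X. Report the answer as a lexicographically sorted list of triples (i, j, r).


Recovering R(i,j) via the rank-extension bound from the 7 conditions:

  i=1: 1 1 1 1
  i=2: 1 1 1 2
  i=3: 1 2 2 3
  i=4: 1 2 3 4

giving w = (1, 4, 2, 3) via Δ²R.

ℓ(w)=2; the 1 essential cell (i,j,r):

[(2, 3, 1)]


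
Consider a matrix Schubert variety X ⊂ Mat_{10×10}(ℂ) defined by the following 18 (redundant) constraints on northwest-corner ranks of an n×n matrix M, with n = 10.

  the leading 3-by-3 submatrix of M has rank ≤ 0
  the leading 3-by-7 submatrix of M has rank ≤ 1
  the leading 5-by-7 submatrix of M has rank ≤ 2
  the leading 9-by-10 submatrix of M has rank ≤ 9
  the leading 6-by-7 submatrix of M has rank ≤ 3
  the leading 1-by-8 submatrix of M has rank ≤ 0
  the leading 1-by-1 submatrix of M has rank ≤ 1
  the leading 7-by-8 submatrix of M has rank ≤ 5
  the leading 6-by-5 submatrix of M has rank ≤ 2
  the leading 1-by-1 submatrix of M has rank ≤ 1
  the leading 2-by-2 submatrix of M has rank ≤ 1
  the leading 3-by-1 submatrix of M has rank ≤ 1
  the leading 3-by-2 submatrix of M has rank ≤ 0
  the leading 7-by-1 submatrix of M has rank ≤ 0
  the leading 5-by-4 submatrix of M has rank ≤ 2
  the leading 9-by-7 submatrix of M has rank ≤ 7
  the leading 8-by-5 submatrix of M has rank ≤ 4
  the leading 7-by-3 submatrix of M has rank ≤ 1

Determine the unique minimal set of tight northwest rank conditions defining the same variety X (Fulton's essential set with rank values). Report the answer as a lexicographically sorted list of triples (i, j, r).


Rank table r_w(10×10) implied by the 18 constraints:

  R[1]: 0 0 0 0 0 0 0 0 1 1
  R[2]: 0 0 0 1 1 1 1 1 2 2
  R[3]: 0 0 0 1 1 1 1 2 3 3
  R[4]: 0 1 1 2 2 2 2 3 4 4
  R[5]: 0 1 1 2 2 2 2 3 4 5
  R[6]: 0 1 1 2 2 3 3 4 5 6
  R[7]: 0 1 1 2 3 4 4 5 6 7
  R[8]: 1 2 2 3 4 5 5 6 7 8
  R[9]: 1 2 3 4 5 6 6 7 8 9
  R[10]: 1 2 3 4 5 6 7 8 9 10

so w = (9, 4, 8, 2, 10, 6, 5, 1, 3, 7).

Fulton essential set (7 of the 28 Rothe cells):

[(1, 8, 0), (3, 3, 0), (3, 7, 1), (5, 7, 2), (6, 5, 2), (7, 1, 0), (7, 3, 1)]


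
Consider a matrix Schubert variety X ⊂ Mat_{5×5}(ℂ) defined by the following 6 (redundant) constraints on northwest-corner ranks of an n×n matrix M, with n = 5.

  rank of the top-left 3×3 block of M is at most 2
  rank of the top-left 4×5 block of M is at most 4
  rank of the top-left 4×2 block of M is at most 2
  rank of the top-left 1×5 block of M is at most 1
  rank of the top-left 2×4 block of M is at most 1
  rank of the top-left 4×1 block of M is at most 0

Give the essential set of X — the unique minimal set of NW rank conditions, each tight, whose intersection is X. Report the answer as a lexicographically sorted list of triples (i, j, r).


Propagating the 6 rank bounds to every northwest block:

  row 1: 0  1  1  1  1
  row 2: 0  1  1  1  2
  row 3: 0  1  2  2  3
  row 4: 0  1  2  3  4
  row 5: 1  2  3  4  5

the unique w with this rank table is (2, 5, 3, 4, 1).

2 SE-corners of the 6-cell Rothe diagram give Ess(w):

[(2, 4, 1), (4, 1, 0)]


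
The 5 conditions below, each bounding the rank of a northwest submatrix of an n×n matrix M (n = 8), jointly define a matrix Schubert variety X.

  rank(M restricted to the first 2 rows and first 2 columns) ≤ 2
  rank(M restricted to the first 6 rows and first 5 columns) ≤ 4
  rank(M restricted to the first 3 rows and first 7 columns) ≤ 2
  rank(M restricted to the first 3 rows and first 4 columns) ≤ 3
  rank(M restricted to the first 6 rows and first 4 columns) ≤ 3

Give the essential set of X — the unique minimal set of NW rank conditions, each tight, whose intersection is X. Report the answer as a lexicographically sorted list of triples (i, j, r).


Reconstructing r_w from the 5 given conditions:

  R[1]: 1 1 1 1 1 1 1 1
  R[2]: 1 2 2 2 2 2 2 2
  R[3]: 1 2 2 2 2 2 2 3
  R[4]: 1 2 3 3 3 3 3 4
  R[5]: 1 2 3 3 4 4 4 5
  R[6]: 1 2 3 3 4 5 5 6
  R[7]: 1 2 3 4 5 6 6 7
  R[8]: 1 2 3 4 5 6 7 8

second differences of R give the permutation w = (1, 2, 8, 3, 5, 6, 4, 7).

Rothe diagram D(w) (7 cells), 2 SE-corners (essential conditions):

[(3, 7, 2), (6, 4, 3)]


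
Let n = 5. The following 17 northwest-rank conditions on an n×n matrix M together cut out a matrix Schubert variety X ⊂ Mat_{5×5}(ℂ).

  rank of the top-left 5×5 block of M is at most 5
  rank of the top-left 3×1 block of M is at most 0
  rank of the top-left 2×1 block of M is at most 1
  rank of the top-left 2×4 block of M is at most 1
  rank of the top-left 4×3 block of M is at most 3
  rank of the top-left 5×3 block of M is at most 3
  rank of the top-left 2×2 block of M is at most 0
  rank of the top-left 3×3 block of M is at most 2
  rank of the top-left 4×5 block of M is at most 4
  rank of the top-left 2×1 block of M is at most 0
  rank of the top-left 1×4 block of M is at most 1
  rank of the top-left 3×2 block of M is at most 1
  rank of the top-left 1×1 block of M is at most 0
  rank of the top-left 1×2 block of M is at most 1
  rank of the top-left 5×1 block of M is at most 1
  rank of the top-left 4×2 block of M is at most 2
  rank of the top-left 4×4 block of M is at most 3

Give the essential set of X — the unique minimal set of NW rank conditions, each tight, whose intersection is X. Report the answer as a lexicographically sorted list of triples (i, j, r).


Propagating the 17 rank bounds to every northwest block:

  R[1]: 0, 0, 1, 1, 1
  R[2]: 0, 0, 1, 1, 2
  R[3]: 0, 1, 2, 2, 3
  R[4]: 1, 2, 3, 3, 4
  R[5]: 1, 2, 3, 4, 5

second differences of R give the permutation w = (3, 5, 2, 1, 4).

Fulton essential set (3 of the 6 Rothe cells):

[(2, 2, 0), (2, 4, 1), (3, 1, 0)]


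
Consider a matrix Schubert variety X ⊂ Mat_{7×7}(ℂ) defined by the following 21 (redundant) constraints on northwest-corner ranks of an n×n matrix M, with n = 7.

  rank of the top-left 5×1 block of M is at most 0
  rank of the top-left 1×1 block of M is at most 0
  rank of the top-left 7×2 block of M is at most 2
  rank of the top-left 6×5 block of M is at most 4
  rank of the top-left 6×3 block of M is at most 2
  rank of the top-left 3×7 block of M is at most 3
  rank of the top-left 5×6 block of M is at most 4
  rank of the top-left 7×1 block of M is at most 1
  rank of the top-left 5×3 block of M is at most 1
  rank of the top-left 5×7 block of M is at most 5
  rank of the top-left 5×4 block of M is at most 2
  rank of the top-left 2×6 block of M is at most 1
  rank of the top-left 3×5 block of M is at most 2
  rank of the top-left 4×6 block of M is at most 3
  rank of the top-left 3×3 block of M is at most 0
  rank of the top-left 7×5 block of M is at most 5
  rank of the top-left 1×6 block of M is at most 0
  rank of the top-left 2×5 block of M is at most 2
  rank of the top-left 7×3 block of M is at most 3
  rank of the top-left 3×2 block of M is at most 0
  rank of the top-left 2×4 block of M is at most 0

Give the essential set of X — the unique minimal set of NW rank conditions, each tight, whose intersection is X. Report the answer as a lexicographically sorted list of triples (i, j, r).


The tightest implied rank at each (i,j), from the 21 conditions:

  0 0 0 0 0 0 1
  0 0 0 0 1 1 2
  0 0 0 1 2 2 3
  0 1 1 2 3 3 4
  0 1 1 2 3 4 5
  1 2 2 3 4 5 6
  1 2 3 4 5 6 7

hence w(1..7) = (7, 5, 4, 2, 6, 1, 3).

5 SE-corners of the 16-cell Rothe diagram give Ess(w):

[(1, 6, 0), (2, 4, 0), (3, 3, 0), (5, 1, 0), (5, 3, 1)]
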